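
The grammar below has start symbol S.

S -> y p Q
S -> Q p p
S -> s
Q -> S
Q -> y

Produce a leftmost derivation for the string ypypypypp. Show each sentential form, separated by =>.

S => ypQ   [S -> y p Q]
ypQ => ypS   [Q -> S]
ypS => ypypQ   [S -> y p Q]
ypypQ => ypypS   [Q -> S]
ypypS => ypypQpp   [S -> Q p p]
ypypQpp => ypypSpp   [Q -> S]
ypypSpp => ypypypQpp   [S -> y p Q]
ypypypQpp => ypypypypp   [Q -> y]

S => ypQ => ypS => ypypQ => ypypS => ypypQpp => ypypSpp => ypypypQpp => ypypypypp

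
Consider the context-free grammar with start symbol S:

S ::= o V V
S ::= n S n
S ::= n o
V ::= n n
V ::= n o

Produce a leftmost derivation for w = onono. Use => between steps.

S => oVV => onoV => onono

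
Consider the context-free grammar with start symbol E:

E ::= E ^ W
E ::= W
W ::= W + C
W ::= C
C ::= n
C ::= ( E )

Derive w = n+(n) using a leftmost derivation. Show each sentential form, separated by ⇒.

E ⇒ W ⇒ W+C ⇒ C+C ⇒ n+C ⇒ n+(E) ⇒ n+(W) ⇒ n+(C) ⇒ n+(n)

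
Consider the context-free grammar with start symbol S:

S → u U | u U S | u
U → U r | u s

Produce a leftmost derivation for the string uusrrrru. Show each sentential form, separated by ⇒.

S ⇒ uUS ⇒ uUrS ⇒ uUrrS ⇒ uUrrrS ⇒ uUrrrrS ⇒ uusrrrrS ⇒ uusrrrru

S ⇒ uUS   [S → u U S]
uUS ⇒ uUrS   [U → U r]
uUrS ⇒ uUrrS   [U → U r]
uUrrS ⇒ uUrrrS   [U → U r]
uUrrrS ⇒ uUrrrrS   [U → U r]
uUrrrrS ⇒ uusrrrrS   [U → u s]
uusrrrrS ⇒ uusrrrru   [S → u]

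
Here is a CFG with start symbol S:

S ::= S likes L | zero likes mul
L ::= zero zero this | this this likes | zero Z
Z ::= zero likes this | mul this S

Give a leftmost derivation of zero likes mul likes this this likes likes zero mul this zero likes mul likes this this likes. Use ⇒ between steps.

S ⇒ S likes L ⇒ S likes L likes L ⇒ zero likes mul likes L likes L ⇒ zero likes mul likes this this likes likes L ⇒ zero likes mul likes this this likes likes zero Z ⇒ zero likes mul likes this this likes likes zero mul this S ⇒ zero likes mul likes this this likes likes zero mul this S likes L ⇒ zero likes mul likes this this likes likes zero mul this zero likes mul likes L ⇒ zero likes mul likes this this likes likes zero mul this zero likes mul likes this this likes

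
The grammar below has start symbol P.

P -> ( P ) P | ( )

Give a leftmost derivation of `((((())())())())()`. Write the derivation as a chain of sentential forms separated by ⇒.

P ⇒ (P)P ⇒ ((P)P)P ⇒ (((P)P)P)P ⇒ ((((P)P)P)P)P ⇒ ((((())P)P)P)P ⇒ ((((())())P)P)P ⇒ ((((())())())P)P ⇒ ((((())())())())P ⇒ ((((())())())())()

P ⇒ (P)P   [P -> ( P ) P]
(P)P ⇒ ((P)P)P   [P -> ( P ) P]
((P)P)P ⇒ (((P)P)P)P   [P -> ( P ) P]
(((P)P)P)P ⇒ ((((P)P)P)P)P   [P -> ( P ) P]
((((P)P)P)P)P ⇒ ((((())P)P)P)P   [P -> ( )]
((((())P)P)P)P ⇒ ((((())())P)P)P   [P -> ( )]
((((())())P)P)P ⇒ ((((())())())P)P   [P -> ( )]
((((())())())P)P ⇒ ((((())())())())P   [P -> ( )]
((((())())())())P ⇒ ((((())())())())()   [P -> ( )]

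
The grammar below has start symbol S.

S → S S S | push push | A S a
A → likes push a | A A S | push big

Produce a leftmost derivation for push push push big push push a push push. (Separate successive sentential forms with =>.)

S => S S S   [S → S S S]
S S S => push push S S   [S → push push]
push push S S => push push A S a S   [S → A S a]
push push A S a S => push push push big S a S   [A → push big]
push push push big S a S => push push push big push push a S   [S → push push]
push push push big push push a S => push push push big push push a push push   [S → push push]

S => S S S => push push S S => push push A S a S => push push push big S a S => push push push big push push a S => push push push big push push a push push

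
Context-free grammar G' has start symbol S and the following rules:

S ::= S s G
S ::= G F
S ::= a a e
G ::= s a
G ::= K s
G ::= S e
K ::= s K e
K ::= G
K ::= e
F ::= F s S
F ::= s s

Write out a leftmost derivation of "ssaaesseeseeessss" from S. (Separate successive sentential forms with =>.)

S => GF => KsF => GsF => KssF => sKessF => ssKeessF => ssGeessF => ssSeeessF => ssSsGeeessF => ssaaesGeeessF => ssaaesKseeessF => ssaaessKeseeessF => ssaaesseeseeessF => ssaaesseeseeessss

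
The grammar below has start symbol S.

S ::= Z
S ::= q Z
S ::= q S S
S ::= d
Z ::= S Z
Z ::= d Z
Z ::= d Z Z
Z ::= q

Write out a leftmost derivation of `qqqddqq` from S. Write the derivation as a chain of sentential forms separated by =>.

S => qZ => qSZ => qqZZ => qqSZZ => qqqSSZZ => qqqdSZZ => qqqddZZ => qqqddqZ => qqqddqq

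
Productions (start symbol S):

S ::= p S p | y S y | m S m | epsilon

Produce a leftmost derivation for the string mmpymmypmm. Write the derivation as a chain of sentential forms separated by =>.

S => mSm   [S ::= m S m]
mSm => mmSmm   [S ::= m S m]
mmSmm => mmpSpmm   [S ::= p S p]
mmpSpmm => mmpySypmm   [S ::= y S y]
mmpySypmm => mmpymSmypmm   [S ::= m S m]
mmpymSmypmm => mmpymmypmm   [S ::= epsilon]

S=>mSm=>mmSmm=>mmpSpmm=>mmpySypmm=>mmpymSmypmm=>mmpymmypmm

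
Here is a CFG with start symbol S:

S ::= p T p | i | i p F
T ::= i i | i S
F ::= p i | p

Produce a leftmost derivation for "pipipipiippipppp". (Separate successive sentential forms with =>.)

S => pTp => piSp => pipTpp => pipiSpp => pipipTppp => pipipiSppp => pipipipTpppp => pipipipiSpppp => pipipipiipFpppp => pipipipiippipppp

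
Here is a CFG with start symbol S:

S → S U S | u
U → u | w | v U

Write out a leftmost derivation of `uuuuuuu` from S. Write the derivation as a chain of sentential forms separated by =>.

S => SUS   [S → S U S]
SUS => SUSUS   [S → S U S]
SUSUS => SUSUSUS   [S → S U S]
SUSUSUS => uUSUSUS   [S → u]
uUSUSUS => uuSUSUS   [U → u]
uuSUSUS => uuuUSUS   [S → u]
uuuUSUS => uuuuSUS   [U → u]
uuuuSUS => uuuuuUS   [S → u]
uuuuuUS => uuuuuuS   [U → u]
uuuuuuS => uuuuuuu   [S → u]

S => SUS => SUSUS => SUSUSUS => uUSUSUS => uuSUSUS => uuuUSUS => uuuuSUS => uuuuuUS => uuuuuuS => uuuuuuu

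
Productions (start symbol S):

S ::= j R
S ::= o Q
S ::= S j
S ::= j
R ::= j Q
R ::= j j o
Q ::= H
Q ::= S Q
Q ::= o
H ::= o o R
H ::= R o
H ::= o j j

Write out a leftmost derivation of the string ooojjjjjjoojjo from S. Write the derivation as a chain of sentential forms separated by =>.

S => oQ   [S ::= o Q]
oQ => oH   [Q ::= H]
oH => oooR   [H ::= o o R]
oooR => ooojQ   [R ::= j Q]
ooojQ => ooojSQ   [Q ::= S Q]
ooojSQ => ooojjRQ   [S ::= j R]
ooojjRQ => ooojjjQQ   [R ::= j Q]
ooojjjQQ => ooojjjSQQ   [Q ::= S Q]
ooojjjSQQ => ooojjjjRQQ   [S ::= j R]
ooojjjjRQQ => ooojjjjjjoQQ   [R ::= j j o]
ooojjjjjjoQQ => ooojjjjjjoHQ   [Q ::= H]
ooojjjjjjoHQ => ooojjjjjjoojjQ   [H ::= o j j]
ooojjjjjjoojjQ => ooojjjjjjoojjo   [Q ::= o]

S => oQ => oH => oooR => ooojQ => ooojSQ => ooojjRQ => ooojjjQQ => ooojjjSQQ => ooojjjjRQQ => ooojjjjjjoQQ => ooojjjjjjoHQ => ooojjjjjjoojjQ => ooojjjjjjoojjo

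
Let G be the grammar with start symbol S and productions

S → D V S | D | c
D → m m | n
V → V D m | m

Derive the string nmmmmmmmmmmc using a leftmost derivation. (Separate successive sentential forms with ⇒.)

S ⇒ DVS   [S → D V S]
DVS ⇒ nVS   [D → n]
nVS ⇒ nVDmS   [V → V D m]
nVDmS ⇒ nVDmDmS   [V → V D m]
nVDmDmS ⇒ nVDmDmDmS   [V → V D m]
nVDmDmDmS ⇒ nmDmDmDmS   [V → m]
nmDmDmDmS ⇒ nmmmmDmDmS   [D → m m]
nmmmmDmDmS ⇒ nmmmmmmmDmS   [D → m m]
nmmmmmmmDmS ⇒ nmmmmmmmmmmS   [D → m m]
nmmmmmmmmmmS ⇒ nmmmmmmmmmmc   [S → c]

S⇒DVS⇒nVS⇒nVDmS⇒nVDmDmS⇒nVDmDmDmS⇒nmDmDmDmS⇒nmmmmDmDmS⇒nmmmmmmmDmS⇒nmmmmmmmmmmS⇒nmmmmmmmmmmc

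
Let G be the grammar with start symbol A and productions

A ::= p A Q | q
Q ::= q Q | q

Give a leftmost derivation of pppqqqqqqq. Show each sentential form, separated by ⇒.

A ⇒ pAQ   [A ::= p A Q]
pAQ ⇒ ppAQQ   [A ::= p A Q]
ppAQQ ⇒ pppAQQQ   [A ::= p A Q]
pppAQQQ ⇒ pppqQQQ   [A ::= q]
pppqQQQ ⇒ pppqqQQQ   [Q ::= q Q]
pppqqQQQ ⇒ pppqqqQQQ   [Q ::= q Q]
pppqqqQQQ ⇒ pppqqqqQQ   [Q ::= q]
pppqqqqQQ ⇒ pppqqqqqQQ   [Q ::= q Q]
pppqqqqqQQ ⇒ pppqqqqqqQ   [Q ::= q]
pppqqqqqqQ ⇒ pppqqqqqqq   [Q ::= q]

A ⇒ pAQ ⇒ ppAQQ ⇒ pppAQQQ ⇒ pppqQQQ ⇒ pppqqQQQ ⇒ pppqqqQQQ ⇒ pppqqqqQQ ⇒ pppqqqqqQQ ⇒ pppqqqqqqQ ⇒ pppqqqqqqq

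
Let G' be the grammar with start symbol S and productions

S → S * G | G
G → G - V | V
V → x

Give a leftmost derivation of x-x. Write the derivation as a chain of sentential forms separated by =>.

S => G   [S → G]
G => G-V   [G → G - V]
G-V => V-V   [G → V]
V-V => x-V   [V → x]
x-V => x-x   [V → x]

S => G => G-V => V-V => x-V => x-x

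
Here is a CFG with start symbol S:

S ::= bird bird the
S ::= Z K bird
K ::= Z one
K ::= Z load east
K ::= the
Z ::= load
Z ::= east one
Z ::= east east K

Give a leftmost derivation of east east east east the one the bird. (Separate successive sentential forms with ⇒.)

S ⇒ Z K bird ⇒ east east K K bird ⇒ east east Z one K bird ⇒ east east east east K one K bird ⇒ east east east east the one K bird ⇒ east east east east the one the bird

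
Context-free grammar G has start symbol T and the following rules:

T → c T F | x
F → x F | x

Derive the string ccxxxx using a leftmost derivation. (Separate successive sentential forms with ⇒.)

T ⇒ cTF   [T → c T F]
cTF ⇒ ccTFF   [T → c T F]
ccTFF ⇒ ccxFF   [T → x]
ccxFF ⇒ ccxxFF   [F → x F]
ccxxFF ⇒ ccxxxF   [F → x]
ccxxxF ⇒ ccxxxx   [F → x]

T⇒cTF⇒ccTFF⇒ccxFF⇒ccxxFF⇒ccxxxF⇒ccxxxx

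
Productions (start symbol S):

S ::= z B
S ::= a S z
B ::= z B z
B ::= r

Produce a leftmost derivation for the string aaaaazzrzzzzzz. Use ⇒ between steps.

S ⇒ aSz   [S ::= a S z]
aSz ⇒ aaSzz   [S ::= a S z]
aaSzz ⇒ aaaSzzz   [S ::= a S z]
aaaSzzz ⇒ aaaaSzzzz   [S ::= a S z]
aaaaSzzzz ⇒ aaaaaSzzzzz   [S ::= a S z]
aaaaaSzzzzz ⇒ aaaaazBzzzzz   [S ::= z B]
aaaaazBzzzzz ⇒ aaaaazzBzzzzzz   [B ::= z B z]
aaaaazzBzzzzzz ⇒ aaaaazzrzzzzzz   [B ::= r]

S⇒aSz⇒aaSzz⇒aaaSzzz⇒aaaaSzzzz⇒aaaaaSzzzzz⇒aaaaazBzzzzz⇒aaaaazzBzzzzzz⇒aaaaazzrzzzzzz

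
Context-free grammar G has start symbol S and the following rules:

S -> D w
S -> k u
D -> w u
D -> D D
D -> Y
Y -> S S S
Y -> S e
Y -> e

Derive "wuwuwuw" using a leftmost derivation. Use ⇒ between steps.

S⇒Dw⇒DDw⇒DDDw⇒wuDDw⇒wuwuDw⇒wuwuwuw

S ⇒ Dw   [S -> D w]
Dw ⇒ DDw   [D -> D D]
DDw ⇒ DDDw   [D -> D D]
DDDw ⇒ wuDDw   [D -> w u]
wuDDw ⇒ wuwuDw   [D -> w u]
wuwuDw ⇒ wuwuwuw   [D -> w u]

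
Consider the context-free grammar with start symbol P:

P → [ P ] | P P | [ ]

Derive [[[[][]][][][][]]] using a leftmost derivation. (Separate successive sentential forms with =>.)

P => [P]   [P → [ P ]]
[P] => [[P]]   [P → [ P ]]
[[P]] => [[PP]]   [P → P P]
[[PP]] => [[PPP]]   [P → P P]
[[PPP]] => [[PPPP]]   [P → P P]
[[PPPP]] => [[PPPPP]]   [P → P P]
[[PPPPP]] => [[[P]PPPP]]   [P → [ P ]]
[[[P]PPPP]] => [[[PP]PPPP]]   [P → P P]
[[[PP]PPPP]] => [[[[]P]PPPP]]   [P → [ ]]
[[[[]P]PPPP]] => [[[[][]]PPPP]]   [P → [ ]]
[[[[][]]PPPP]] => [[[[][]][]PPP]]   [P → [ ]]
[[[[][]][]PPP]] => [[[[][]][][]PP]]   [P → [ ]]
[[[[][]][][]PP]] => [[[[][]][][][]P]]   [P → [ ]]
[[[[][]][][][]P]] => [[[[][]][][][][]]]   [P → [ ]]

P => [P] => [[P]] => [[PP]] => [[PPP]] => [[PPPP]] => [[PPPPP]] => [[[P]PPPP]] => [[[PP]PPPP]] => [[[[]P]PPPP]] => [[[[][]]PPPP]] => [[[[][]][]PPP]] => [[[[][]][][]PP]] => [[[[][]][][][]P]] => [[[[][]][][][][]]]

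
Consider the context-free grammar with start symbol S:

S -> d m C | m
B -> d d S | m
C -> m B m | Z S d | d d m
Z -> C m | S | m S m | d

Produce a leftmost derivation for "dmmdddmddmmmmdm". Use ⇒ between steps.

S ⇒ dmC   [S -> d m C]
dmC ⇒ dmmBm   [C -> m B m]
dmmBm ⇒ dmmddSm   [B -> d d S]
dmmddSm ⇒ dmmdddmCm   [S -> d m C]
dmmdddmCm ⇒ dmmdddmZSdm   [C -> Z S d]
dmmdddmZSdm ⇒ dmmdddmdSdm   [Z -> d]
dmmdddmdSdm ⇒ dmmdddmddmCdm   [S -> d m C]
dmmdddmddmCdm ⇒ dmmdddmddmmBmdm   [C -> m B m]
dmmdddmddmmBmdm ⇒ dmmdddmddmmmmdm   [B -> m]

S ⇒ dmC ⇒ dmmBm ⇒ dmmddSm ⇒ dmmdddmCm ⇒ dmmdddmZSdm ⇒ dmmdddmdSdm ⇒ dmmdddmddmCdm ⇒ dmmdddmddmmBmdm ⇒ dmmdddmddmmmmdm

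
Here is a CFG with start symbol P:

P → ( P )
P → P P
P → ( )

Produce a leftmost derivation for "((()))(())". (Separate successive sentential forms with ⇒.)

P ⇒ PP   [P → P P]
PP ⇒ (P)P   [P → ( P )]
(P)P ⇒ ((P))P   [P → ( P )]
((P))P ⇒ ((()))P   [P → ( )]
((()))P ⇒ ((()))(P)   [P → ( P )]
((()))(P) ⇒ ((()))(())   [P → ( )]

P ⇒ PP ⇒ (P)P ⇒ ((P))P ⇒ ((()))P ⇒ ((()))(P) ⇒ ((()))(())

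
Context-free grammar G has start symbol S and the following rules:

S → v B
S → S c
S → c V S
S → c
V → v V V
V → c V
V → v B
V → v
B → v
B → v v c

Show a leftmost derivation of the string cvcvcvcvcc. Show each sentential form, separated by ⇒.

S ⇒ cVS ⇒ cvVVS ⇒ cvcVVS ⇒ cvcvVS ⇒ cvcvcVS ⇒ cvcvcvS ⇒ cvcvcvSc ⇒ cvcvcvcVSc ⇒ cvcvcvcvSc ⇒ cvcvcvcvcc

S ⇒ cVS   [S → c V S]
cVS ⇒ cvVVS   [V → v V V]
cvVVS ⇒ cvcVVS   [V → c V]
cvcVVS ⇒ cvcvVS   [V → v]
cvcvVS ⇒ cvcvcVS   [V → c V]
cvcvcVS ⇒ cvcvcvS   [V → v]
cvcvcvS ⇒ cvcvcvSc   [S → S c]
cvcvcvSc ⇒ cvcvcvcVSc   [S → c V S]
cvcvcvcVSc ⇒ cvcvcvcvSc   [V → v]
cvcvcvcvSc ⇒ cvcvcvcvcc   [S → c]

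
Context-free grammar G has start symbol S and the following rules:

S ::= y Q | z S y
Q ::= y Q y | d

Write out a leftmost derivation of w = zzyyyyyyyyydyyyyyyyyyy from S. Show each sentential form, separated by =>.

S => zSy   [S ::= z S y]
zSy => zzSyy   [S ::= z S y]
zzSyy => zzyQyy   [S ::= y Q]
zzyQyy => zzyyQyyy   [Q ::= y Q y]
zzyyQyyy => zzyyyQyyyy   [Q ::= y Q y]
zzyyyQyyyy => zzyyyyQyyyyy   [Q ::= y Q y]
zzyyyyQyyyyy => zzyyyyyQyyyyyy   [Q ::= y Q y]
zzyyyyyQyyyyyy => zzyyyyyyQyyyyyyy   [Q ::= y Q y]
zzyyyyyyQyyyyyyy => zzyyyyyyyQyyyyyyyy   [Q ::= y Q y]
zzyyyyyyyQyyyyyyyy => zzyyyyyyyyQyyyyyyyyy   [Q ::= y Q y]
zzyyyyyyyyQyyyyyyyyy => zzyyyyyyyyyQyyyyyyyyyy   [Q ::= y Q y]
zzyyyyyyyyyQyyyyyyyyyy => zzyyyyyyyyydyyyyyyyyyy   [Q ::= d]

S => zSy => zzSyy => zzyQyy => zzyyQyyy => zzyyyQyyyy => zzyyyyQyyyyy => zzyyyyyQyyyyyy => zzyyyyyyQyyyyyyy => zzyyyyyyyQyyyyyyyy => zzyyyyyyyyQyyyyyyyyy => zzyyyyyyyyyQyyyyyyyyyy => zzyyyyyyyyydyyyyyyyyyy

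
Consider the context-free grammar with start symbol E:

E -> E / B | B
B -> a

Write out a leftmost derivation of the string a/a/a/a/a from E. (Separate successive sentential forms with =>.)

E=>E/B=>E/B/B=>E/B/B/B=>E/B/B/B/B=>B/B/B/B/B=>a/B/B/B/B=>a/a/B/B/B=>a/a/a/B/B=>a/a/a/a/B=>a/a/a/a/a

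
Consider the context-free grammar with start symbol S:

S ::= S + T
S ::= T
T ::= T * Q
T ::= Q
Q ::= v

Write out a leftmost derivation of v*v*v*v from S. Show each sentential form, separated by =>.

S => T   [S ::= T]
T => T*Q   [T ::= T * Q]
T*Q => T*Q*Q   [T ::= T * Q]
T*Q*Q => T*Q*Q*Q   [T ::= T * Q]
T*Q*Q*Q => Q*Q*Q*Q   [T ::= Q]
Q*Q*Q*Q => v*Q*Q*Q   [Q ::= v]
v*Q*Q*Q => v*v*Q*Q   [Q ::= v]
v*v*Q*Q => v*v*v*Q   [Q ::= v]
v*v*v*Q => v*v*v*v   [Q ::= v]

S => T => T*Q => T*Q*Q => T*Q*Q*Q => Q*Q*Q*Q => v*Q*Q*Q => v*v*Q*Q => v*v*v*Q => v*v*v*v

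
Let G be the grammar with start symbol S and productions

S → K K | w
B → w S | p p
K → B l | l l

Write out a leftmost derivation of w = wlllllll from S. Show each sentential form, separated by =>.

S => KK => BlK => wSlK => wKKlK => wllKlK => wlllllK => wlllllll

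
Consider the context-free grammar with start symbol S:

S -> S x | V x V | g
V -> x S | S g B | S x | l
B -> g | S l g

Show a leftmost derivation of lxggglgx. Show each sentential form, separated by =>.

S => Sx => VxVx => lxVx => lxSgBx => lxggBx => lxggSlgx => lxggglgx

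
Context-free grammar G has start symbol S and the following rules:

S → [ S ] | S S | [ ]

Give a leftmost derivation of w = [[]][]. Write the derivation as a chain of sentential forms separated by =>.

S => SS => [S]S => [[]]S => [[]][]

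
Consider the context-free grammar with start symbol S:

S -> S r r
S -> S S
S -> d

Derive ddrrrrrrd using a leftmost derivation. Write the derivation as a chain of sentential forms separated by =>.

S => SS   [S -> S S]
SS => SrrS   [S -> S r r]
SrrS => SrrrrS   [S -> S r r]
SrrrrS => SrrrrrrS   [S -> S r r]
SrrrrrrS => SSrrrrrrS   [S -> S S]
SSrrrrrrS => dSrrrrrrS   [S -> d]
dSrrrrrrS => ddrrrrrrS   [S -> d]
ddrrrrrrS => ddrrrrrrd   [S -> d]

S=>SS=>SrrS=>SrrrrS=>SrrrrrrS=>SSrrrrrrS=>dSrrrrrrS=>ddrrrrrrS=>ddrrrrrrd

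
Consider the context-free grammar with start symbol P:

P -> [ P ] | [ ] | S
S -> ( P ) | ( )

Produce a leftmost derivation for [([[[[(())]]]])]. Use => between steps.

P => [P]   [P -> [ P ]]
[P] => [S]   [P -> S]
[S] => [(P)]   [S -> ( P )]
[(P)] => [([P])]   [P -> [ P ]]
[([P])] => [([[P]])]   [P -> [ P ]]
[([[P]])] => [([[[P]]])]   [P -> [ P ]]
[([[[P]]])] => [([[[[P]]]])]   [P -> [ P ]]
[([[[[P]]]])] => [([[[[S]]]])]   [P -> S]
[([[[[S]]]])] => [([[[[(P)]]]])]   [S -> ( P )]
[([[[[(P)]]]])] => [([[[[(S)]]]])]   [P -> S]
[([[[[(S)]]]])] => [([[[[(())]]]])]   [S -> ( )]

P => [P] => [S] => [(P)] => [([P])] => [([[P]])] => [([[[P]]])] => [([[[[P]]]])] => [([[[[S]]]])] => [([[[[(P)]]]])] => [([[[[(S)]]]])] => [([[[[(())]]]])]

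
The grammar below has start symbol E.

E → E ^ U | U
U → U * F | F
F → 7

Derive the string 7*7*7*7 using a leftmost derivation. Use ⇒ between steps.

E⇒U⇒U*F⇒U*F*F⇒U*F*F*F⇒F*F*F*F⇒7*F*F*F⇒7*7*F*F⇒7*7*7*F⇒7*7*7*7

E ⇒ U   [E → U]
U ⇒ U*F   [U → U * F]
U*F ⇒ U*F*F   [U → U * F]
U*F*F ⇒ U*F*F*F   [U → U * F]
U*F*F*F ⇒ F*F*F*F   [U → F]
F*F*F*F ⇒ 7*F*F*F   [F → 7]
7*F*F*F ⇒ 7*7*F*F   [F → 7]
7*7*F*F ⇒ 7*7*7*F   [F → 7]
7*7*7*F ⇒ 7*7*7*7   [F → 7]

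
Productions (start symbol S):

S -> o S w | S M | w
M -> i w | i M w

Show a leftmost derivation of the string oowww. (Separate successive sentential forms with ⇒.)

S⇒oSw⇒ooSww⇒oowww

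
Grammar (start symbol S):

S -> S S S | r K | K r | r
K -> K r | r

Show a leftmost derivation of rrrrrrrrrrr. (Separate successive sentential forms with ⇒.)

S⇒Kr⇒Krr⇒Krrr⇒Krrrr⇒Krrrrr⇒Krrrrrr⇒Krrrrrrr⇒Krrrrrrrr⇒Krrrrrrrrr⇒Krrrrrrrrrr⇒rrrrrrrrrrr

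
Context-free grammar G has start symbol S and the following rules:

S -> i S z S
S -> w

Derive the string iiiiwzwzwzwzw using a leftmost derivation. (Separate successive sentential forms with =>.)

S=>iSzS=>iiSzSzS=>iiiSzSzSzS=>iiiiSzSzSzSzS=>iiiiwzSzSzSzS=>iiiiwzwzSzSzS=>iiiiwzwzwzSzS=>iiiiwzwzwzwzS=>iiiiwzwzwzwzw

S => iSzS   [S -> i S z S]
iSzS => iiSzSzS   [S -> i S z S]
iiSzSzS => iiiSzSzSzS   [S -> i S z S]
iiiSzSzSzS => iiiiSzSzSzSzS   [S -> i S z S]
iiiiSzSzSzSzS => iiiiwzSzSzSzS   [S -> w]
iiiiwzSzSzSzS => iiiiwzwzSzSzS   [S -> w]
iiiiwzwzSzSzS => iiiiwzwzwzSzS   [S -> w]
iiiiwzwzwzSzS => iiiiwzwzwzwzS   [S -> w]
iiiiwzwzwzwzS => iiiiwzwzwzwzw   [S -> w]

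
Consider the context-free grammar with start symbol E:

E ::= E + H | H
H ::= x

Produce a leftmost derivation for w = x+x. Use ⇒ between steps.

E ⇒ E+H ⇒ H+H ⇒ x+H ⇒ x+x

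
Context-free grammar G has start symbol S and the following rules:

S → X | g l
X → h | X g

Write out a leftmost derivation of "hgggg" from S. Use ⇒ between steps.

S⇒X⇒Xg⇒Xgg⇒Xggg⇒Xgggg⇒hgggg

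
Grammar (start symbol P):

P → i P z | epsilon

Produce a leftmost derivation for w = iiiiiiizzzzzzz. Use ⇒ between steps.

P ⇒ iPz   [P → i P z]
iPz ⇒ iiPzz   [P → i P z]
iiPzz ⇒ iiiPzzz   [P → i P z]
iiiPzzz ⇒ iiiiPzzzz   [P → i P z]
iiiiPzzzz ⇒ iiiiiPzzzzz   [P → i P z]
iiiiiPzzzzz ⇒ iiiiiiPzzzzzz   [P → i P z]
iiiiiiPzzzzzz ⇒ iiiiiiiPzzzzzzz   [P → i P z]
iiiiiiiPzzzzzzz ⇒ iiiiiiizzzzzzz   [P → epsilon]

P ⇒ iPz ⇒ iiPzz ⇒ iiiPzzz ⇒ iiiiPzzzz ⇒ iiiiiPzzzzz ⇒ iiiiiiPzzzzzz ⇒ iiiiiiiPzzzzzzz ⇒ iiiiiiizzzzzzz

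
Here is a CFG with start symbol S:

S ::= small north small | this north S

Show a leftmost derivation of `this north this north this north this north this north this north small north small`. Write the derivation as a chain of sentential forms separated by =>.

S => this north S => this north this north S => this north this north this north S => this north this north this north this north S => this north this north this north this north this north S => this north this north this north this north this north this north S => this north this north this north this north this north this north small north small

S => this north S   [S ::= this north S]
this north S => this north this north S   [S ::= this north S]
this north this north S => this north this north this north S   [S ::= this north S]
this north this north this north S => this north this north this north this north S   [S ::= this north S]
this north this north this north this north S => this north this north this north this north this north S   [S ::= this north S]
this north this north this north this north this north S => this north this north this north this north this north this north S   [S ::= this north S]
this north this north this north this north this north this north S => this north this north this north this north this north this north small north small   [S ::= small north small]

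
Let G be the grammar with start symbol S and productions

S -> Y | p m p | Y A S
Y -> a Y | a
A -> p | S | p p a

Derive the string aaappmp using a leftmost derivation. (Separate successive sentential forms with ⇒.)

S ⇒ YAS   [S -> Y A S]
YAS ⇒ aYAS   [Y -> a Y]
aYAS ⇒ aaYAS   [Y -> a Y]
aaYAS ⇒ aaaAS   [Y -> a]
aaaAS ⇒ aaapS   [A -> p]
aaapS ⇒ aaappmp   [S -> p m p]

S ⇒ YAS ⇒ aYAS ⇒ aaYAS ⇒ aaaAS ⇒ aaapS ⇒ aaappmp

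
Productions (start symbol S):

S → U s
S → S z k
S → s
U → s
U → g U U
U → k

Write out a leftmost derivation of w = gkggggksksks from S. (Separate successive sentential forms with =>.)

S => Us => gUUs => gkUs => gkgUUs => gkggUUUs => gkgggUUUUs => gkggggUUUUUs => gkggggkUUUUs => gkggggksUUUs => gkggggkskUUs => gkggggksksUs => gkggggksksks

S => Us   [S → U s]
Us => gUUs   [U → g U U]
gUUs => gkUs   [U → k]
gkUs => gkgUUs   [U → g U U]
gkgUUs => gkggUUUs   [U → g U U]
gkggUUUs => gkgggUUUUs   [U → g U U]
gkgggUUUUs => gkggggUUUUUs   [U → g U U]
gkggggUUUUUs => gkggggkUUUUs   [U → k]
gkggggkUUUUs => gkggggksUUUs   [U → s]
gkggggksUUUs => gkggggkskUUs   [U → k]
gkggggkskUUs => gkggggksksUs   [U → s]
gkggggksksUs => gkggggksksks   [U → k]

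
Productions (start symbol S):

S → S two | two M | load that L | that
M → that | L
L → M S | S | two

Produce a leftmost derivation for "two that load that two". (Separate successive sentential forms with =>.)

S => two M   [S → two M]
two M => two L   [M → L]
two L => two M S   [L → M S]
two M S => two L S   [M → L]
two L S => two S S   [L → S]
two S S => two that S   [S → that]
two that S => two that load that L   [S → load that L]
two that load that L => two that load that two   [L → two]

S => two M => two L => two M S => two L S => two S S => two that S => two that load that L => two that load that two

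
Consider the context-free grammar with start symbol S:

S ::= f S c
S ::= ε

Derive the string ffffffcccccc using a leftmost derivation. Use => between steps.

S => fSc => ffScc => fffSccc => ffffScccc => fffffSccccc => ffffffScccccc => ffffffcccccc

S => fSc   [S ::= f S c]
fSc => ffScc   [S ::= f S c]
ffScc => fffSccc   [S ::= f S c]
fffSccc => ffffScccc   [S ::= f S c]
ffffScccc => fffffSccccc   [S ::= f S c]
fffffSccccc => ffffffScccccc   [S ::= f S c]
ffffffScccccc => ffffffcccccc   [S ::= ε]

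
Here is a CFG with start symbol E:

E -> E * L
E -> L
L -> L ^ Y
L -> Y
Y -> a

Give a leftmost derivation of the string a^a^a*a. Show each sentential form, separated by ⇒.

E ⇒ E*L ⇒ L*L ⇒ L^Y*L ⇒ L^Y^Y*L ⇒ Y^Y^Y*L ⇒ a^Y^Y*L ⇒ a^a^Y*L ⇒ a^a^a*L ⇒ a^a^a*Y ⇒ a^a^a*a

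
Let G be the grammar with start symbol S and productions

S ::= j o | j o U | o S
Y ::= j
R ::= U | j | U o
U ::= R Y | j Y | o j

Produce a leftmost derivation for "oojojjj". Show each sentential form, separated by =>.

S => oS   [S ::= o S]
oS => ooS   [S ::= o S]
ooS => oojoU   [S ::= j o U]
oojoU => oojoRY   [U ::= R Y]
oojoRY => oojoUY   [R ::= U]
oojoUY => oojojYY   [U ::= j Y]
oojojYY => oojojjY   [Y ::= j]
oojojjY => oojojjj   [Y ::= j]

S => oS => ooS => oojoU => oojoRY => oojoUY => oojojYY => oojojjY => oojojjj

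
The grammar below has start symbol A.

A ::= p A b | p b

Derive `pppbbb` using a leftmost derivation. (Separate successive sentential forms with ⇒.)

A ⇒ pAb   [A ::= p A b]
pAb ⇒ ppAbb   [A ::= p A b]
ppAbb ⇒ pppbbb   [A ::= p b]

A ⇒ pAb ⇒ ppAbb ⇒ pppbbb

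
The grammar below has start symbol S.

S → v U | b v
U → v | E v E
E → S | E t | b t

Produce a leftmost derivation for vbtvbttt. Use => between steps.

S=>vU=>vEvE=>vbtvE=>vbtvEt=>vbtvEtt=>vbtvbttt

S => vU   [S → v U]
vU => vEvE   [U → E v E]
vEvE => vbtvE   [E → b t]
vbtvE => vbtvEt   [E → E t]
vbtvEt => vbtvEtt   [E → E t]
vbtvEtt => vbtvbttt   [E → b t]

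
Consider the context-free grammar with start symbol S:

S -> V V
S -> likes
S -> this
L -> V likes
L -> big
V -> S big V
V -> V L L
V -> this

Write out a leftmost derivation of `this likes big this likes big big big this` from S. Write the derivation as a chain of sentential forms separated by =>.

S => V V => V L L V => V L L L L V => this L L L L V => this V likes L L L V => this S big V likes L L L V => this likes big V likes L L L V => this likes big this likes L L L V => this likes big this likes big L L V => this likes big this likes big big L V => this likes big this likes big big big V => this likes big this likes big big big this

S => V V   [S -> V V]
V V => V L L V   [V -> V L L]
V L L V => V L L L L V   [V -> V L L]
V L L L L V => this L L L L V   [V -> this]
this L L L L V => this V likes L L L V   [L -> V likes]
this V likes L L L V => this S big V likes L L L V   [V -> S big V]
this S big V likes L L L V => this likes big V likes L L L V   [S -> likes]
this likes big V likes L L L V => this likes big this likes L L L V   [V -> this]
this likes big this likes L L L V => this likes big this likes big L L V   [L -> big]
this likes big this likes big L L V => this likes big this likes big big L V   [L -> big]
this likes big this likes big big L V => this likes big this likes big big big V   [L -> big]
this likes big this likes big big big V => this likes big this likes big big big this   [V -> this]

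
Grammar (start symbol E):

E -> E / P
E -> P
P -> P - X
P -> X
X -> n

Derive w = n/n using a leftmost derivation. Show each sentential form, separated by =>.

E=>E/P=>P/P=>X/P=>n/P=>n/X=>n/n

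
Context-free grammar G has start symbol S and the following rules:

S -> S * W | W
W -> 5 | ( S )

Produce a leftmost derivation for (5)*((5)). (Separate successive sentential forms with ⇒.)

S ⇒ S*W   [S -> S * W]
S*W ⇒ W*W   [S -> W]
W*W ⇒ (S)*W   [W -> ( S )]
(S)*W ⇒ (W)*W   [S -> W]
(W)*W ⇒ (5)*W   [W -> 5]
(5)*W ⇒ (5)*(S)   [W -> ( S )]
(5)*(S) ⇒ (5)*(W)   [S -> W]
(5)*(W) ⇒ (5)*((S))   [W -> ( S )]
(5)*((S)) ⇒ (5)*((W))   [S -> W]
(5)*((W)) ⇒ (5)*((5))   [W -> 5]

S ⇒ S*W ⇒ W*W ⇒ (S)*W ⇒ (W)*W ⇒ (5)*W ⇒ (5)*(S) ⇒ (5)*(W) ⇒ (5)*((S)) ⇒ (5)*((W)) ⇒ (5)*((5))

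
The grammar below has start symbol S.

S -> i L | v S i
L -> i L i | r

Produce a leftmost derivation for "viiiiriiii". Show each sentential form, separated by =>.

S=>vSi=>viLi=>viiLii=>viiiLiii=>viiiiLiiii=>viiiiriiii

S => vSi   [S -> v S i]
vSi => viLi   [S -> i L]
viLi => viiLii   [L -> i L i]
viiLii => viiiLiii   [L -> i L i]
viiiLiii => viiiiLiiii   [L -> i L i]
viiiiLiiii => viiiiriiii   [L -> r]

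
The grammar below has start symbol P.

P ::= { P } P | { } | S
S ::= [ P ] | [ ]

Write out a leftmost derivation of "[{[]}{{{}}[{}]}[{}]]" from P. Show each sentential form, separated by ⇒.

P ⇒ S ⇒ [P] ⇒ [{P}P] ⇒ [{S}P] ⇒ [{[]}P] ⇒ [{[]}{P}P] ⇒ [{[]}{{P}P}P] ⇒ [{[]}{{{}}P}P] ⇒ [{[]}{{{}}S}P] ⇒ [{[]}{{{}}[P]}P] ⇒ [{[]}{{{}}[{}]}P] ⇒ [{[]}{{{}}[{}]}S] ⇒ [{[]}{{{}}[{}]}[P]] ⇒ [{[]}{{{}}[{}]}[{}]]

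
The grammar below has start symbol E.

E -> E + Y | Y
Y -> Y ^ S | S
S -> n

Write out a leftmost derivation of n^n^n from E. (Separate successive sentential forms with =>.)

E => Y => Y^S => Y^S^S => S^S^S => n^S^S => n^n^S => n^n^n

E => Y   [E -> Y]
Y => Y^S   [Y -> Y ^ S]
Y^S => Y^S^S   [Y -> Y ^ S]
Y^S^S => S^S^S   [Y -> S]
S^S^S => n^S^S   [S -> n]
n^S^S => n^n^S   [S -> n]
n^n^S => n^n^n   [S -> n]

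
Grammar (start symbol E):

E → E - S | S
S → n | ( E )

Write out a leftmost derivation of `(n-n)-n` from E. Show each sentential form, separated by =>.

E => E-S   [E → E - S]
E-S => S-S   [E → S]
S-S => (E)-S   [S → ( E )]
(E)-S => (E-S)-S   [E → E - S]
(E-S)-S => (S-S)-S   [E → S]
(S-S)-S => (n-S)-S   [S → n]
(n-S)-S => (n-n)-S   [S → n]
(n-n)-S => (n-n)-n   [S → n]

E => E-S => S-S => (E)-S => (E-S)-S => (S-S)-S => (n-S)-S => (n-n)-S => (n-n)-n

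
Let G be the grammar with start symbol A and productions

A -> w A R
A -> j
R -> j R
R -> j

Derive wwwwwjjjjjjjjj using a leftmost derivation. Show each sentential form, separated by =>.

A => wAR   [A -> w A R]
wAR => wwARR   [A -> w A R]
wwARR => wwwARRR   [A -> w A R]
wwwARRR => wwwwARRRR   [A -> w A R]
wwwwARRRR => wwwwwARRRRR   [A -> w A R]
wwwwwARRRRR => wwwwwjRRRRR   [A -> j]
wwwwwjRRRRR => wwwwwjjRRRRR   [R -> j R]
wwwwwjjRRRRR => wwwwwjjjRRRRR   [R -> j R]
wwwwwjjjRRRRR => wwwwwjjjjRRRRR   [R -> j R]
wwwwwjjjjRRRRR => wwwwwjjjjjRRRR   [R -> j]
wwwwwjjjjjRRRR => wwwwwjjjjjjRRR   [R -> j]
wwwwwjjjjjjRRR => wwwwwjjjjjjjRR   [R -> j]
wwwwwjjjjjjjRR => wwwwwjjjjjjjjR   [R -> j]
wwwwwjjjjjjjjR => wwwwwjjjjjjjjj   [R -> j]

A => wAR => wwARR => wwwARRR => wwwwARRRR => wwwwwARRRRR => wwwwwjRRRRR => wwwwwjjRRRRR => wwwwwjjjRRRRR => wwwwwjjjjRRRRR => wwwwwjjjjjRRRR => wwwwwjjjjjjRRR => wwwwwjjjjjjjRR => wwwwwjjjjjjjjR => wwwwwjjjjjjjjj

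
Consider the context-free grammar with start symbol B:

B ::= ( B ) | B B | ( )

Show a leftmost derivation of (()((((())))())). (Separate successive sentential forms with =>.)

B => (B)   [B ::= ( B )]
(B) => (BB)   [B ::= B B]
(BB) => (()B)   [B ::= ( )]
(()B) => (()(B))   [B ::= ( B )]
(()(B)) => (()(BB))   [B ::= B B]
(()(BB)) => (()((B)B))   [B ::= ( B )]
(()((B)B)) => (()(((B))B))   [B ::= ( B )]
(()(((B))B)) => (()((((B)))B))   [B ::= ( B )]
(()((((B)))B)) => (()((((())))B))   [B ::= ( )]
(()((((())))B)) => (()((((())))()))   [B ::= ( )]

B => (B) => (BB) => (()B) => (()(B)) => (()(BB)) => (()((B)B)) => (()(((B))B)) => (()((((B)))B)) => (()((((())))B)) => (()((((())))()))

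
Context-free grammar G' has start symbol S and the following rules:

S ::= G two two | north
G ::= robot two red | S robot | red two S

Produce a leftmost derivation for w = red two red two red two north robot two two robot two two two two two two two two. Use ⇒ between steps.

S ⇒ G two two ⇒ red two S two two ⇒ red two G two two two two ⇒ red two red two S two two two two ⇒ red two red two G two two two two two two ⇒ red two red two red two S two two two two two two ⇒ red two red two red two G two two two two two two two two ⇒ red two red two red two S robot two two two two two two two two ⇒ red two red two red two G two two robot two two two two two two two two ⇒ red two red two red two S robot two two robot two two two two two two two two ⇒ red two red two red two north robot two two robot two two two two two two two two

S ⇒ G two two   [S ::= G two two]
G two two ⇒ red two S two two   [G ::= red two S]
red two S two two ⇒ red two G two two two two   [S ::= G two two]
red two G two two two two ⇒ red two red two S two two two two   [G ::= red two S]
red two red two S two two two two ⇒ red two red two G two two two two two two   [S ::= G two two]
red two red two G two two two two two two ⇒ red two red two red two S two two two two two two   [G ::= red two S]
red two red two red two S two two two two two two ⇒ red two red two red two G two two two two two two two two   [S ::= G two two]
red two red two red two G two two two two two two two two ⇒ red two red two red two S robot two two two two two two two two   [G ::= S robot]
red two red two red two S robot two two two two two two two two ⇒ red two red two red two G two two robot two two two two two two two two   [S ::= G two two]
red two red two red two G two two robot two two two two two two two two ⇒ red two red two red two S robot two two robot two two two two two two two two   [G ::= S robot]
red two red two red two S robot two two robot two two two two two two two two ⇒ red two red two red two north robot two two robot two two two two two two two two   [S ::= north]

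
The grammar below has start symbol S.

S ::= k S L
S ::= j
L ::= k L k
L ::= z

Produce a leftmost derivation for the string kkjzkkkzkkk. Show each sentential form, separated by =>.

S => kSL => kkSLL => kkjLL => kkjzL => kkjzkLk => kkjzkkLkk => kkjzkkkLkkk => kkjzkkkzkkk

S => kSL   [S ::= k S L]
kSL => kkSLL   [S ::= k S L]
kkSLL => kkjLL   [S ::= j]
kkjLL => kkjzL   [L ::= z]
kkjzL => kkjzkLk   [L ::= k L k]
kkjzkLk => kkjzkkLkk   [L ::= k L k]
kkjzkkLkk => kkjzkkkLkkk   [L ::= k L k]
kkjzkkkLkkk => kkjzkkkzkkk   [L ::= z]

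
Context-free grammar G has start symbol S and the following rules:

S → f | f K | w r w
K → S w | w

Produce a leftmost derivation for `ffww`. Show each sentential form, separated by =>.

S=>fK=>fSw=>ffKw=>ffww

S => fK   [S → f K]
fK => fSw   [K → S w]
fSw => ffKw   [S → f K]
ffKw => ffww   [K → w]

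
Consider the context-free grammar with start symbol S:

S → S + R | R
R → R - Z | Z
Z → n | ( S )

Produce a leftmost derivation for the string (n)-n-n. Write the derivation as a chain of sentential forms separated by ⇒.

S ⇒ R ⇒ R-Z ⇒ R-Z-Z ⇒ Z-Z-Z ⇒ (S)-Z-Z ⇒ (R)-Z-Z ⇒ (Z)-Z-Z ⇒ (n)-Z-Z ⇒ (n)-n-Z ⇒ (n)-n-n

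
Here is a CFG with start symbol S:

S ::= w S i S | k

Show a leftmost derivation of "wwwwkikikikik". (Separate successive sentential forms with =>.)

S=>wSiS=>wwSiSiS=>wwwSiSiSiS=>wwwwSiSiSiSiS=>wwwwkiSiSiSiS=>wwwwkikiSiSiS=>wwwwkikikiSiS=>wwwwkikikikiS=>wwwwkikikikik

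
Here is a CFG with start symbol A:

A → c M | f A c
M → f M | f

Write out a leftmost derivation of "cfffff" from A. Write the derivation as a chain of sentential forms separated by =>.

A => cM   [A → c M]
cM => cfM   [M → f M]
cfM => cffM   [M → f M]
cffM => cfffM   [M → f M]
cfffM => cffffM   [M → f M]
cffffM => cfffff   [M → f]

A => cM => cfM => cffM => cfffM => cffffM => cfffff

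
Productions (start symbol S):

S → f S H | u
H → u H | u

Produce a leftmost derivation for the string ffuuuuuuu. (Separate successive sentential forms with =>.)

S => fSH   [S → f S H]
fSH => ffSHH   [S → f S H]
ffSHH => ffuHH   [S → u]
ffuHH => ffuuHH   [H → u H]
ffuuHH => ffuuuHH   [H → u H]
ffuuuHH => ffuuuuHH   [H → u H]
ffuuuuHH => ffuuuuuHH   [H → u H]
ffuuuuuHH => ffuuuuuuH   [H → u]
ffuuuuuuH => ffuuuuuuu   [H → u]

S => fSH => ffSHH => ffuHH => ffuuHH => ffuuuHH => ffuuuuHH => ffuuuuuHH => ffuuuuuuH => ffuuuuuuu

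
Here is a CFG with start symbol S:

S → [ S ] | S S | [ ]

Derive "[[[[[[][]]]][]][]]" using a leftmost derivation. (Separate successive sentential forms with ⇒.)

S ⇒ [S] ⇒ [SS] ⇒ [[S]S] ⇒ [[SS]S] ⇒ [[[S]S]S] ⇒ [[[[S]]S]S] ⇒ [[[[[S]]]S]S] ⇒ [[[[[SS]]]S]S] ⇒ [[[[[[]S]]]S]S] ⇒ [[[[[[][]]]]S]S] ⇒ [[[[[[][]]]][]]S] ⇒ [[[[[[][]]]][]][]]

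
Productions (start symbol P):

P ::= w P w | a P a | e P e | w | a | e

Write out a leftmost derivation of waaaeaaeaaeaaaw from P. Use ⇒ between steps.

P⇒wPw⇒waPaw⇒waaPaaw⇒waaaPaaaw⇒waaaePeaaaw⇒waaaeaPaeaaaw⇒waaaeaaPaaeaaaw⇒waaaeaaeaaeaaaw

P ⇒ wPw   [P ::= w P w]
wPw ⇒ waPaw   [P ::= a P a]
waPaw ⇒ waaPaaw   [P ::= a P a]
waaPaaw ⇒ waaaPaaaw   [P ::= a P a]
waaaPaaaw ⇒ waaaePeaaaw   [P ::= e P e]
waaaePeaaaw ⇒ waaaeaPaeaaaw   [P ::= a P a]
waaaeaPaeaaaw ⇒ waaaeaaPaaeaaaw   [P ::= a P a]
waaaeaaPaaeaaaw ⇒ waaaeaaeaaeaaaw   [P ::= e]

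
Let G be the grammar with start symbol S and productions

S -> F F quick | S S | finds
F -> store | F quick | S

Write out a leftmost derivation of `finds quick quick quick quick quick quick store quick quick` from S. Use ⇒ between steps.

S ⇒ F F quick   [S -> F F quick]
F F quick ⇒ F quick F quick   [F -> F quick]
F quick F quick ⇒ F quick quick F quick   [F -> F quick]
F quick quick F quick ⇒ F quick quick quick F quick   [F -> F quick]
F quick quick quick F quick ⇒ F quick quick quick quick F quick   [F -> F quick]
F quick quick quick quick F quick ⇒ F quick quick quick quick quick F quick   [F -> F quick]
F quick quick quick quick quick F quick ⇒ F quick quick quick quick quick quick F quick   [F -> F quick]
F quick quick quick quick quick quick F quick ⇒ S quick quick quick quick quick quick F quick   [F -> S]
S quick quick quick quick quick quick F quick ⇒ finds quick quick quick quick quick quick F quick   [S -> finds]
finds quick quick quick quick quick quick F quick ⇒ finds quick quick quick quick quick quick F quick quick   [F -> F quick]
finds quick quick quick quick quick quick F quick quick ⇒ finds quick quick quick quick quick quick store quick quick   [F -> store]

S ⇒ F F quick ⇒ F quick F quick ⇒ F quick quick F quick ⇒ F quick quick quick F quick ⇒ F quick quick quick quick F quick ⇒ F quick quick quick quick quick F quick ⇒ F quick quick quick quick quick quick F quick ⇒ S quick quick quick quick quick quick F quick ⇒ finds quick quick quick quick quick quick F quick ⇒ finds quick quick quick quick quick quick F quick quick ⇒ finds quick quick quick quick quick quick store quick quick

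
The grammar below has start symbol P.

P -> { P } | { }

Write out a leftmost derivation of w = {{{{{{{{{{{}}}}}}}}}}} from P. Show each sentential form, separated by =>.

P => {P}   [P -> { P }]
{P} => {{P}}   [P -> { P }]
{{P}} => {{{P}}}   [P -> { P }]
{{{P}}} => {{{{P}}}}   [P -> { P }]
{{{{P}}}} => {{{{{P}}}}}   [P -> { P }]
{{{{{P}}}}} => {{{{{{P}}}}}}   [P -> { P }]
{{{{{{P}}}}}} => {{{{{{{P}}}}}}}   [P -> { P }]
{{{{{{{P}}}}}}} => {{{{{{{{P}}}}}}}}   [P -> { P }]
{{{{{{{{P}}}}}}}} => {{{{{{{{{P}}}}}}}}}   [P -> { P }]
{{{{{{{{{P}}}}}}}}} => {{{{{{{{{{P}}}}}}}}}}   [P -> { P }]
{{{{{{{{{{P}}}}}}}}}} => {{{{{{{{{{{}}}}}}}}}}}   [P -> { }]

P => {P} => {{P}} => {{{P}}} => {{{{P}}}} => {{{{{P}}}}} => {{{{{{P}}}}}} => {{{{{{{P}}}}}}} => {{{{{{{{P}}}}}}}} => {{{{{{{{{P}}}}}}}}} => {{{{{{{{{{P}}}}}}}}}} => {{{{{{{{{{{}}}}}}}}}}}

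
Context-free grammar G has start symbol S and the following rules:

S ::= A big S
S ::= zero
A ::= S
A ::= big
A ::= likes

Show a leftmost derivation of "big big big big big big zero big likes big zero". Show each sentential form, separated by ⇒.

S ⇒ A big S   [S ::= A big S]
A big S ⇒ big big S   [A ::= big]
big big S ⇒ big big A big S   [S ::= A big S]
big big A big S ⇒ big big big big S   [A ::= big]
big big big big S ⇒ big big big big A big S   [S ::= A big S]
big big big big A big S ⇒ big big big big S big S   [A ::= S]
big big big big S big S ⇒ big big big big A big S big S   [S ::= A big S]
big big big big A big S big S ⇒ big big big big big big S big S   [A ::= big]
big big big big big big S big S ⇒ big big big big big big zero big S   [S ::= zero]
big big big big big big zero big S ⇒ big big big big big big zero big A big S   [S ::= A big S]
big big big big big big zero big A big S ⇒ big big big big big big zero big likes big S   [A ::= likes]
big big big big big big zero big likes big S ⇒ big big big big big big zero big likes big zero   [S ::= zero]

S ⇒ A big S ⇒ big big S ⇒ big big A big S ⇒ big big big big S ⇒ big big big big A big S ⇒ big big big big S big S ⇒ big big big big A big S big S ⇒ big big big big big big S big S ⇒ big big big big big big zero big S ⇒ big big big big big big zero big A big S ⇒ big big big big big big zero big likes big S ⇒ big big big big big big zero big likes big zero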